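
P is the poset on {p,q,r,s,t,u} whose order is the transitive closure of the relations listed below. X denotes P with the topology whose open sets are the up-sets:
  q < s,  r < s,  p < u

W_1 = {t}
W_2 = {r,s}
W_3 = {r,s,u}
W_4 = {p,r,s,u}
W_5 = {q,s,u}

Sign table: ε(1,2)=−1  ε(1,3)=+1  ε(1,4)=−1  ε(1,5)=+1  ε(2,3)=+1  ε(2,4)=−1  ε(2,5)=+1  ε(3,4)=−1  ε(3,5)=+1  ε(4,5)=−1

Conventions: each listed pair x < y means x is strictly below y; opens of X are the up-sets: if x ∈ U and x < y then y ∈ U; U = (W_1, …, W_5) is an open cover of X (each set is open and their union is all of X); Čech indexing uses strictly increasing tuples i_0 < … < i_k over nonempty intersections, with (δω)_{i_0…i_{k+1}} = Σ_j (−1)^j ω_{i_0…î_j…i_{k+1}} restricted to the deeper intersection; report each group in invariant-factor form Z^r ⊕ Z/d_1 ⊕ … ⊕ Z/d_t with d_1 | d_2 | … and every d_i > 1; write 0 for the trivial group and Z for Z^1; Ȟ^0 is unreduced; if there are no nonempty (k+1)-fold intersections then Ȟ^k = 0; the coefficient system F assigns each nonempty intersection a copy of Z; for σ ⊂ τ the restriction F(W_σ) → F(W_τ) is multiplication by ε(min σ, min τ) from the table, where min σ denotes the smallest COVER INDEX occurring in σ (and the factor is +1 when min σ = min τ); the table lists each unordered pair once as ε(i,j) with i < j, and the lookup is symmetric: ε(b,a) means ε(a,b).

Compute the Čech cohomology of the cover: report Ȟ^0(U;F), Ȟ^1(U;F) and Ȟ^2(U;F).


Ȟ^0 = Z^2, Ȟ^1 = 0, Ȟ^2 = 0

cover nerve:
  W23={r,s} W24={r,s} W25={s} W34={r,s,u} W35={s,u} W45={s,u}
  W234={r,s} W235={s} W245={s} W345={s,u}
  W2345={s}
C dims 5,6,4,1; δ0: rk 3, SNF 1^3; δ1: rk 3, SNF 1^3; δ2: rk 1, SNF 1^1
Ȟ^0: (5−3)−0=2 ⇒ Z^2
Ȟ^1: (6−3)−3=0 ⇒ 0
Ȟ^2: (4−1)−3=0 ⇒ 0


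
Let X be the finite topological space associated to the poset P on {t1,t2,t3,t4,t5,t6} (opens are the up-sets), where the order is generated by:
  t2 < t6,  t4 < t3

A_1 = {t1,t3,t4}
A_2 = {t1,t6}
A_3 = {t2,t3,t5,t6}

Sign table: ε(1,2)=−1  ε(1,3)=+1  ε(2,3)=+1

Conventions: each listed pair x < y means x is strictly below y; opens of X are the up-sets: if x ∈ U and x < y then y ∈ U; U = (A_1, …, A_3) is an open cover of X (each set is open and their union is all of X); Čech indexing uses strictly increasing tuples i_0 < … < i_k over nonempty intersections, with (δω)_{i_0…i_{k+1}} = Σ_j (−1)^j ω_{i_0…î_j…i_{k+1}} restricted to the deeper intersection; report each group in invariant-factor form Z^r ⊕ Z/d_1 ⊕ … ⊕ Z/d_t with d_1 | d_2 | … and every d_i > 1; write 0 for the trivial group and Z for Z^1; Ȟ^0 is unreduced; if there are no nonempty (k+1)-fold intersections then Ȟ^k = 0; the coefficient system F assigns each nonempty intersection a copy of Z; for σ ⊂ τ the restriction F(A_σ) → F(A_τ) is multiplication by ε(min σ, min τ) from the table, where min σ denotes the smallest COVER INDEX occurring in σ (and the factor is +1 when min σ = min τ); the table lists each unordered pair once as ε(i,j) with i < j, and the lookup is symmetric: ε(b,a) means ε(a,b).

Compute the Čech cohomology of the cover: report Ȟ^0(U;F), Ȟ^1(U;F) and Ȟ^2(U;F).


Ȟ^0(U;F) ≅ 0, Ȟ^1(U;F) ≅ Z/2, Ȟ^2(U;F) ≅ 0

nerve of the cover:
  A12={t1} A13={t3} A23={t6}
C dims 3,3; δ0: rk 3, SNF 1^2·2
Ȟ^0 = (3 − 3) − 0 = 0, so Ȟ^0 ≅ 0
Ȟ^1 = (3 − 0) − 3 = 0 plus torsion [2], so Ȟ^1 ≅ Z/2
Ȟ^2 = (0 − 0) − 0 = 0, so Ȟ^2 ≅ 0


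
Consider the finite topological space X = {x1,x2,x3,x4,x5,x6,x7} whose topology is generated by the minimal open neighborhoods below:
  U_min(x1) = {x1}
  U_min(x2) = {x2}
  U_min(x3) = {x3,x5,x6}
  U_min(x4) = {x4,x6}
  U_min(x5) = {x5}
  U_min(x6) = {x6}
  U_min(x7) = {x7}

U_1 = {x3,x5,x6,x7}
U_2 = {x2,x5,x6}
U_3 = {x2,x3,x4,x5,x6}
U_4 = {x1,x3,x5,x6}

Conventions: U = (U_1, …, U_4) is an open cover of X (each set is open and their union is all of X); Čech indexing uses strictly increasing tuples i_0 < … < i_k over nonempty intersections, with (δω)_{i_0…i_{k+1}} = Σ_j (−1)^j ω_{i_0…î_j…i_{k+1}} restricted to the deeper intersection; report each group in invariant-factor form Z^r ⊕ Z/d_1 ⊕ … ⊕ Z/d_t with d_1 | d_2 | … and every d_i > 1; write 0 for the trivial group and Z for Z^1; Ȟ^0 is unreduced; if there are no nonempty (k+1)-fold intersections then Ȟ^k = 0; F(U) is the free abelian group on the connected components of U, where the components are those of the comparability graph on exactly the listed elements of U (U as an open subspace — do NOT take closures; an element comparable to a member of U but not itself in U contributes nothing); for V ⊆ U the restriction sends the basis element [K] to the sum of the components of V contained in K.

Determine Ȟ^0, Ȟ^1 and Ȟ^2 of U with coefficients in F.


Ȟ^0 ≅ Z^4, Ȟ^1 ≅ 0 and Ȟ^2 ≅ 0

nerve of the cover:
  U12={x5,x6} U13={x3,x5,x6} U14={x3,x5,x6} U23={x2,x5,x6} U24={x5,x6} U34={x3,x5,x6}
  U123={x5,x6} U124={x5,x6} U134={x3,x5,x6} U234={x5,x6}
  U1234={x5,x6}
components per intersection:
  U1: {x3,x5,x6} {x7}
  U2: {x2} {x5} {x6}
  U3: {x2} {x3,x4,x5,x6}
  U4: {x1} {x3,x5,x6}
  U12: {x5} {x6}
  U13: {x3,x5,x6}
  U14: {x3,x5,x6}
  U23: {x2} {x5} {x6}
  U24: {x5} {x6}
  U34: {x3,x5,x6}
  U123: {x5} {x6}
  U124: {x5} {x6}
  U134: {x3,x5,x6}
  U234: {x5} {x6}
  U1234: {x5} {x6}
C dims 9,10,7,2; δ0: rk 5, SNF 1^5; δ1: rk 5, SNF 1^5; δ2: rk 2, SNF 1^2
Ȟ^0 = (9 − 5) − 0 = 4, so Ȟ^0 ≅ Z^4
Ȟ^1 = (10 − 5) − 5 = 0, so Ȟ^1 ≅ 0
Ȟ^2 = (7 − 2) − 5 = 0, so Ȟ^2 ≅ 0


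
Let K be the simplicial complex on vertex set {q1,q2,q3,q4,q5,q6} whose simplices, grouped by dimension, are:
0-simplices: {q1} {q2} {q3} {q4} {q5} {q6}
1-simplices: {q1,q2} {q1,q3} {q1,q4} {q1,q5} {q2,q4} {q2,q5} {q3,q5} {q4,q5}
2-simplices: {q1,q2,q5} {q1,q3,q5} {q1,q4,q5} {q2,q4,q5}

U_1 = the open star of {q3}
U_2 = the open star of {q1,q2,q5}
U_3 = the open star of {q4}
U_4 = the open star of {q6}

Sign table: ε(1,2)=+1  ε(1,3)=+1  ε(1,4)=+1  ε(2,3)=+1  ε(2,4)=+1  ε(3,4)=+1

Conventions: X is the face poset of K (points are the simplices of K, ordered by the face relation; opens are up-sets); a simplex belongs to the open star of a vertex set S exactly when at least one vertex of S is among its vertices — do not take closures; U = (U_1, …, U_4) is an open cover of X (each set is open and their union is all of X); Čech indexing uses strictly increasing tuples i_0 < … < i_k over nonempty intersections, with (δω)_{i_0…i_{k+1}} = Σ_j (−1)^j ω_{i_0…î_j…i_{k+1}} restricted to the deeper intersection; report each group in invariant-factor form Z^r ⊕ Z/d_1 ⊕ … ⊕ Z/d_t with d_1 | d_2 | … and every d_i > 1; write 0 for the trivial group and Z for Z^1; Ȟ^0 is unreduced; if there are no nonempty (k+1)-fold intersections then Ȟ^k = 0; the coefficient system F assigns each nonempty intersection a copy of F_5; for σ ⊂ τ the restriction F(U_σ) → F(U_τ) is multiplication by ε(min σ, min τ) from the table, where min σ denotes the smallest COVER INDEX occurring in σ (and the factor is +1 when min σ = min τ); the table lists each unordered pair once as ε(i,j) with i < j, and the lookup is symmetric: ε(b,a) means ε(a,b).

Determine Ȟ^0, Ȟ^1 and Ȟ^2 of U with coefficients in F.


intersection data:
  U1={{q3},{q1,q3},{q3,q5},{q1,q3,q5}} U2={{q1},{q2},{q5},{q1,q2},{q1,q3},{q1,q4},{q1,q5},{q2,q4},{q2,q5},{q3,q5},{q4,q5},{q1,q2,q5},{q1,q3,q5},{q1,q4,q5},{q2,q4,q5}} U3={{q4},{q1,q4},{q2,q4},{q4,q5},{q1,q4,q5},{q2,q4,q5}} U4={{q6}}
  U12={{q1,q3},{q3,q5},{q1,q3,q5}} U23={{q1,q4},{q2,q4},{q4,q5},{q1,q4,q5},{q2,q4,q5}}
C dims 4,2; δ0: rk_F5 2
Ȟ^0 = (4 − 2) − 0 = 2, so Ȟ^0 ≅ Z/5 ⊕ Z/5
Ȟ^1 = (2 − 0) − 2 = 0, so Ȟ^1 ≅ 0
Ȟ^2 = (0 − 0) − 0 = 0, so Ȟ^2 ≅ 0

Ȟ^0 ≅ Z/5 ⊕ Z/5, Ȟ^1 ≅ 0, Ȟ^2 ≅ 0


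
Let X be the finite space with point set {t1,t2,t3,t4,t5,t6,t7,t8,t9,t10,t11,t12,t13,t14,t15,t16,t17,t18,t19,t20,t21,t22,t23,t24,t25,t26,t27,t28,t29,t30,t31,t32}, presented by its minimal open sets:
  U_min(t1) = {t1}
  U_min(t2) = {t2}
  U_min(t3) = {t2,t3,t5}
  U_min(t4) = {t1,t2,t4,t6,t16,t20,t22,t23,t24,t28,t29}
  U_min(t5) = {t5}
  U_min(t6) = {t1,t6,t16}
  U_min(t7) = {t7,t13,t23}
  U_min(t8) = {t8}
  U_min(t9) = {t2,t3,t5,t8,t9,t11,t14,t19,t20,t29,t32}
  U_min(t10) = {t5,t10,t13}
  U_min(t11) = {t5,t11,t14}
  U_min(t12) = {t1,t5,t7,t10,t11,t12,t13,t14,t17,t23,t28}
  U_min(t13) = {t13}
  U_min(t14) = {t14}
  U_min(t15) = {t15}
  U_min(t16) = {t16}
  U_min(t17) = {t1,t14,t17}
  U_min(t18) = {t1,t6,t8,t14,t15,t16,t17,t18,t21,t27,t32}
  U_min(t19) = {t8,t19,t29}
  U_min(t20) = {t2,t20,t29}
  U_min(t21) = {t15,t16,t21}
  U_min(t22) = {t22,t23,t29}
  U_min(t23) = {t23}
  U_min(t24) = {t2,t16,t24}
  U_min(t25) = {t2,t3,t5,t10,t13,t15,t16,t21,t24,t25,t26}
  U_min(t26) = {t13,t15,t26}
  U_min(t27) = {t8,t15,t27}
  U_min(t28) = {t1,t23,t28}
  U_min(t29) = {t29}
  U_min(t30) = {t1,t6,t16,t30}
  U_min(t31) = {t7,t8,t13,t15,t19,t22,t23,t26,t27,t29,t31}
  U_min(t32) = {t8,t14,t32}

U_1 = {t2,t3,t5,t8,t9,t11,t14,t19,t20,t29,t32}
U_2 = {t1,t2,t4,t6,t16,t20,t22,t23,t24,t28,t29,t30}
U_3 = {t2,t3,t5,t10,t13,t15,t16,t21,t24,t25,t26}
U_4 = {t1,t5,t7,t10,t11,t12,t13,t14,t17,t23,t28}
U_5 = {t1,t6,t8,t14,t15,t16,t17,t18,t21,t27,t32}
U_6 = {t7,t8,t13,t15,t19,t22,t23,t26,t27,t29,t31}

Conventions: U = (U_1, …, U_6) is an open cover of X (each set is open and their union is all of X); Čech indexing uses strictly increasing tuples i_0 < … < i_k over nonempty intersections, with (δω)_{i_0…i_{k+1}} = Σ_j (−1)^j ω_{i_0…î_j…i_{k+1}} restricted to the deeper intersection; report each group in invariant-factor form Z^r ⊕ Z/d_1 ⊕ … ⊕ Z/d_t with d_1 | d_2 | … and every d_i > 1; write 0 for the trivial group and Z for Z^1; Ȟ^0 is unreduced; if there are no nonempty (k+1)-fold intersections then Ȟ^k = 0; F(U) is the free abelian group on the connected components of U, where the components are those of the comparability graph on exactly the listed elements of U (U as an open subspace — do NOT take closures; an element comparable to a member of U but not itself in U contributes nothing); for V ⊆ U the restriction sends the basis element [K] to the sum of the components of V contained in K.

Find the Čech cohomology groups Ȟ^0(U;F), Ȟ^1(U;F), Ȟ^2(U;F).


nonempty intersections:
  U12={t2,t20,t29} U13={t2,t3,t5} U14={t5,t11,t14} U15={t8,t14,t32} U16={t8,t19,t29} U23={t2,t16,t24} U24={t1,t23,t28} U25={t1,t6,t16} U26={t22,t23,t29} U34={t5,t10,t13} U35={t15,t16,t21} U36={t13,t15,t26} U45={t1,t14,t17} U46={t7,t13,t23} U56={t8,t15,t27}
  U123={t2} U126={t29} U134={t5} U145={t14} U156={t8} U235={t16} U245={t1} U246={t23} U346={t13} U356={t15}
components per intersection:
  U1: {t2,t3,t5,t8,t9,t11,t14,t19,t20,t29,t32}
  U2: {t1,t2,t4,t6,t16,t20,t22,t23,t24,t28,t29,t30}
  U3: {t2,t3,t5,t10,t13,t15,t16,t21,t24,t25,t26}
  U4: {t1,t5,t7,t10,t11,t12,t13,t14,t17,t23,t28}
  U5: {t1,t6,t8,t14,t15,t16,t17,t18,t21,t27,t32}
  U6: {t7,t8,t13,t15,t19,t22,t23,t26,t27,t29,t31}
  U12: {t2,t20,t29}
  U13: {t2,t3,t5}
  U14: {t5,t11,t14}
  U15: {t8,t14,t32}
  U16: {t8,t19,t29}
  U23: {t2,t16,t24}
  U24: {t1,t23,t28}
  U25: {t1,t6,t16}
  U26: {t22,t23,t29}
  U34: {t5,t10,t13}
  U35: {t15,t16,t21}
  U36: {t13,t15,t26}
  U45: {t1,t14,t17}
  U46: {t7,t13,t23}
  U56: {t8,t15,t27}
  U123: {t2}
  U126: {t29}
  U134: {t5}
  U145: {t14}
  U156: {t8}
  U235: {t16}
  U245: {t1}
  U246: {t23}
  U346: {t13}
  U356: {t15}
C dims 6,15,10; δ0: rk 5, SNF 1^5; δ1: rk 10, SNF 1^9·2
Ȟ^0: (6−5)−0=1 ⇒ Z
Ȟ^1: (15−10)−5=0 ⇒ 0
Ȟ^2: (10−0)−10=0 plus torsion [2] ⇒ Z/2

Ȟ^0 ≅ Z, Ȟ^1 ≅ 0 and Ȟ^2 ≅ Z/2


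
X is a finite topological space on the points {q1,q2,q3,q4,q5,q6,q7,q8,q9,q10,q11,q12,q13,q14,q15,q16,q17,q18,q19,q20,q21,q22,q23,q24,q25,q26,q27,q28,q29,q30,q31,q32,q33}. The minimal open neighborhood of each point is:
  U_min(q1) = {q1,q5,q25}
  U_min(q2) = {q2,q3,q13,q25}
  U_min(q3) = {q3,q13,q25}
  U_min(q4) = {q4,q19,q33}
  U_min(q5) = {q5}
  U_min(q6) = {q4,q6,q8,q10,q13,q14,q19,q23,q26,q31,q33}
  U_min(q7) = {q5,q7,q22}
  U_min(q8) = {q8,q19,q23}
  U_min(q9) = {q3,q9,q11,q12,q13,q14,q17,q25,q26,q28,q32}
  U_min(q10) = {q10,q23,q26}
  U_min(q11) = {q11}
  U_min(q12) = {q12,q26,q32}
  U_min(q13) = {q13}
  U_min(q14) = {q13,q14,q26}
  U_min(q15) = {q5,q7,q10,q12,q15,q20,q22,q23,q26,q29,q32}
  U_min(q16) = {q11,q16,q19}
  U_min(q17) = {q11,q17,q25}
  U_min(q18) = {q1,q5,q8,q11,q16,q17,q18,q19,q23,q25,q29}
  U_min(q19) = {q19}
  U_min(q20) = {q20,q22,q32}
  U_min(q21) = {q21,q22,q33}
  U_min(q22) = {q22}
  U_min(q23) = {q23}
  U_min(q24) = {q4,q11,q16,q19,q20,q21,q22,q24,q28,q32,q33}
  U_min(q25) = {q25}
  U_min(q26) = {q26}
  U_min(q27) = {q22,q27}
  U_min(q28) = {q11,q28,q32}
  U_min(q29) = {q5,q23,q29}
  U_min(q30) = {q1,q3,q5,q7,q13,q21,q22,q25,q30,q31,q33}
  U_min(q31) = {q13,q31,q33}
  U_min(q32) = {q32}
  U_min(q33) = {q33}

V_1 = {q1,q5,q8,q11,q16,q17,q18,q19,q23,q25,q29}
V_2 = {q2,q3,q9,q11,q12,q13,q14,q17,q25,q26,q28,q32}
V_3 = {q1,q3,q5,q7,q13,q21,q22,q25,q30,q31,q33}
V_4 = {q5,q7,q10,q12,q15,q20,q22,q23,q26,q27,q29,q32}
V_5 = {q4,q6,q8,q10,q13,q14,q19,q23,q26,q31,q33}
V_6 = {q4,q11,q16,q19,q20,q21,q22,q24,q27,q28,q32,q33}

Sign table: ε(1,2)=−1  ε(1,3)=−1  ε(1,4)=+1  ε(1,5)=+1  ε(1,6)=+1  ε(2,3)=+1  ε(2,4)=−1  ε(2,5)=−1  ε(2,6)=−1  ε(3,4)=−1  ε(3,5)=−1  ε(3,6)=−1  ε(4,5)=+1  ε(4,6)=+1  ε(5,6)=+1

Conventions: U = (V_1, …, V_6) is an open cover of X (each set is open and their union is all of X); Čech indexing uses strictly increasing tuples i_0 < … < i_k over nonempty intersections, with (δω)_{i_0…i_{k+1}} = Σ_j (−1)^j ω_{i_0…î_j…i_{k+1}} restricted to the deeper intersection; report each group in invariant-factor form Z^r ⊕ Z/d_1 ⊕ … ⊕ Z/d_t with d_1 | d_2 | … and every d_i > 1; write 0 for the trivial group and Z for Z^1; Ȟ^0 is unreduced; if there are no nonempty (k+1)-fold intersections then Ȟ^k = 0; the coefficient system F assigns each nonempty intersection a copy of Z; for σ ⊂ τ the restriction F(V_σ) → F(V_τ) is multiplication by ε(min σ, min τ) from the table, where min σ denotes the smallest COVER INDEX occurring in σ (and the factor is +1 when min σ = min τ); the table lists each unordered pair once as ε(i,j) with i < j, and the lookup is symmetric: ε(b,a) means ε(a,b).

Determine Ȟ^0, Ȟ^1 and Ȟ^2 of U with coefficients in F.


nerve of the cover:
  V12={q11,q17,q25} V13={q1,q5,q25} V14={q5,q23,q29} V15={q8,q19,q23} V16={q11,q16,q19} V23={q3,q13,q25} V24={q12,q26,q32} V25={q13,q14,q26} V26={q11,q28,q32} V34={q5,q7,q22} V35={q13,q31,q33} V36={q21,q22,q33} V45={q10,q23,q26} V46={q20,q22,q27,q32} V56={q4,q19,q33}
  V123={q25} V126={q11} V134={q5} V145={q23} V156={q19} V235={q13} V245={q26} V246={q32} V346={q22} V356={q33}
C dims 6,15,10; δ0: rk 5, SNF 1^5; δ1: rk 10, SNF 1^9·2
Ȟ^0 = (6 − 5) − 0 = 1, so Ȟ^0 ≅ Z
Ȟ^1 = (15 − 10) − 5 = 0, so Ȟ^1 ≅ 0
Ȟ^2 = (10 − 0) − 10 = 0 plus torsion [2], so Ȟ^2 ≅ Z/2

Ȟ^0(U;F) ≅ Z,  Ȟ^1(U;F) ≅ 0,  Ȟ^2(U;F) ≅ Z/2


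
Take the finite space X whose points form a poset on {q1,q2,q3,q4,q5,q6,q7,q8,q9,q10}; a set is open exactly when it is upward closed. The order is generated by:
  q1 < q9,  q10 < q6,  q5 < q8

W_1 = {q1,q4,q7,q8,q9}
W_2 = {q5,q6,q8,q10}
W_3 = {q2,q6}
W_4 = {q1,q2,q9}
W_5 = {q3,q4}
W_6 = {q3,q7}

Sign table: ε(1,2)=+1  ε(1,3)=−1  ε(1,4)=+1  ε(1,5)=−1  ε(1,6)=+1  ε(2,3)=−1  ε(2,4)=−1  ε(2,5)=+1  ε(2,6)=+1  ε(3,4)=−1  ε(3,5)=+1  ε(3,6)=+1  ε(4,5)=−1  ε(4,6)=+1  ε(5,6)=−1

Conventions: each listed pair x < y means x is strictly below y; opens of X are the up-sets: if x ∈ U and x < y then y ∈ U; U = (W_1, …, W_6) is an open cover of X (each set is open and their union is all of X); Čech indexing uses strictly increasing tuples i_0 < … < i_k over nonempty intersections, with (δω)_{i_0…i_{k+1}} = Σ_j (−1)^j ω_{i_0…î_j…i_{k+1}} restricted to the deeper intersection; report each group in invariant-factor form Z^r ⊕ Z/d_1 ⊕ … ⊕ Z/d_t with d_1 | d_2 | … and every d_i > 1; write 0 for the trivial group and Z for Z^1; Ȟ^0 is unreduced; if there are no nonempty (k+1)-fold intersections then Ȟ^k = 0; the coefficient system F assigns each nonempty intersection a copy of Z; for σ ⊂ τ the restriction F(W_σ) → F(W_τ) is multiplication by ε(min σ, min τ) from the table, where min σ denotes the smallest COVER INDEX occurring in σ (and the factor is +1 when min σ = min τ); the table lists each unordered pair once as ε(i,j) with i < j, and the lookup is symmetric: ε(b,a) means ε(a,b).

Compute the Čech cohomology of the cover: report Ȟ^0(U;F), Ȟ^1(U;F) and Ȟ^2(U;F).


cover nerve:
  W12={q8} W14={q1,q9} W15={q4} W16={q7} W23={q6} W34={q2} W56={q3}
C dims 6,7; δ0: rk 5, SNF 1^5
Ȟ^0: (6−5)−0=1 ⇒ Z
Ȟ^1: (7−0)−5=2 ⇒ Z^2
Ȟ^2: (0−0)−0=0 ⇒ 0

Ȟ^0 = Z; Ȟ^1 = Z^2; Ȟ^2 = 0


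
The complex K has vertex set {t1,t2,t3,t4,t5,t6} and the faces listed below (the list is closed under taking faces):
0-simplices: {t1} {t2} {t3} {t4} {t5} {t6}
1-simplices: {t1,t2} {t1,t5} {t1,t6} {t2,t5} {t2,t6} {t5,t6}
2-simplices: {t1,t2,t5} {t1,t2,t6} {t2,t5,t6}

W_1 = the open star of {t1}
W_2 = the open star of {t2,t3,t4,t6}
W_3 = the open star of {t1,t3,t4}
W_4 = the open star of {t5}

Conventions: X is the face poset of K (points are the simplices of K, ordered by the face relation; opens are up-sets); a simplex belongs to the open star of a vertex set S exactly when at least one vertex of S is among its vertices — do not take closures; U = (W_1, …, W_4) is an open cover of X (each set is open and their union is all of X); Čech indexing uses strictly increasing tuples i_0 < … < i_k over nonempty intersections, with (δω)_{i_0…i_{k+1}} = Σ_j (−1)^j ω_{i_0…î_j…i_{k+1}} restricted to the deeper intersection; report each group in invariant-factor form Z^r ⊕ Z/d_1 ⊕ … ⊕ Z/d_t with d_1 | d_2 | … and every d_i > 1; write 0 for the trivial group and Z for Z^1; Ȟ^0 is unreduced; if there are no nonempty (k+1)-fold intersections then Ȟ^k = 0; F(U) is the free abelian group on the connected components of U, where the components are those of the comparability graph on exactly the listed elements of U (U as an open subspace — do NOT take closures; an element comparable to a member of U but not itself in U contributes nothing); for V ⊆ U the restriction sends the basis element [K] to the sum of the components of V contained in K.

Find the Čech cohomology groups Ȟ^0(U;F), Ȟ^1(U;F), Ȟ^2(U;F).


Ȟ^0 = Z^3,  Ȟ^1 = 0,  Ȟ^2 = 0

cover nerve:
  W1={{t1},{t1,t2},{t1,t5},{t1,t6},{t1,t2,t5},{t1,t2,t6}} W2={{t2},{t3},{t4},{t6},{t1,t2},{t1,t6},{t2,t5},{t2,t6},{t5,t6},{t1,t2,t5},{t1,t2,t6},{t2,t5,t6}} W3={{t1},{t3},{t4},{t1,t2},{t1,t5},{t1,t6},{t1,t2,t5},{t1,t2,t6}} W4={{t5},{t1,t5},{t2,t5},{t5,t6},{t1,t2,t5},{t2,t5,t6}}
  W12={{t1,t2},{t1,t6},{t1,t2,t5},{t1,t2,t6}} W13={{t1},{t1,t2},{t1,t5},{t1,t6},{t1,t2,t5},{t1,t2,t6}} W14={{t1,t5},{t1,t2,t5}} W23={{t3},{t4},{t1,t2},{t1,t6},{t1,t2,t5},{t1,t2,t6}} W24={{t2,t5},{t5,t6},{t1,t2,t5},{t2,t5,t6}} W34={{t1,t5},{t1,t2,t5}}
  W123={{t1,t2},{t1,t6},{t1,t2,t5},{t1,t2,t6}} W124={{t1,t2,t5}} W134={{t1,t5},{t1,t2,t5}} W234={{t1,t2,t5}}
  W1234={{t1,t2,t5}}
components per intersection:
  W1: {{t1},{t1,t2},{t1,t5},{t1,t6},{t1,t2,t5},{t1,t2,t6}}
  W2: {{t2},{t6},{t1,t2},{t1,t6},{t2,t5},{t2,t6},{t5,t6},{t1,t2,t5},{t1,t2,t6},{t2,t5,t6}} {{t3}} {{t4}}
  W3: {{t1},{t1,t2},{t1,t5},{t1,t6},{t1,t2,t5},{t1,t2,t6}} {{t3}} {{t4}}
  W4: {{t5},{t1,t5},{t2,t5},{t5,t6},{t1,t2,t5},{t2,t5,t6}}
  W12: {{t1,t2},{t1,t6},{t1,t2,t5},{t1,t2,t6}}
  W13: {{t1},{t1,t2},{t1,t5},{t1,t6},{t1,t2,t5},{t1,t2,t6}}
  W14: {{t1,t5},{t1,t2,t5}}
  W23: {{t3}} {{t4}} {{t1,t2},{t1,t6},{t1,t2,t5},{t1,t2,t6}}
  W24: {{t2,t5},{t5,t6},{t1,t2,t5},{t2,t5,t6}}
  W34: {{t1,t5},{t1,t2,t5}}
  W123: {{t1,t2},{t1,t6},{t1,t2,t5},{t1,t2,t6}}
  W124: {{t1,t2,t5}}
  W134: {{t1,t5},{t1,t2,t5}}
  W234: {{t1,t2,t5}}
  W1234: {{t1,t2,t5}}
C dims 8,8,4,1; δ0: rk 5, SNF 1^5; δ1: rk 3, SNF 1^3; δ2: rk 1, SNF 1^1
Ȟ^0: (8−5)−0=3 ⇒ Z^3
Ȟ^1: (8−3)−5=0 ⇒ 0
Ȟ^2: (4−1)−3=0 ⇒ 0


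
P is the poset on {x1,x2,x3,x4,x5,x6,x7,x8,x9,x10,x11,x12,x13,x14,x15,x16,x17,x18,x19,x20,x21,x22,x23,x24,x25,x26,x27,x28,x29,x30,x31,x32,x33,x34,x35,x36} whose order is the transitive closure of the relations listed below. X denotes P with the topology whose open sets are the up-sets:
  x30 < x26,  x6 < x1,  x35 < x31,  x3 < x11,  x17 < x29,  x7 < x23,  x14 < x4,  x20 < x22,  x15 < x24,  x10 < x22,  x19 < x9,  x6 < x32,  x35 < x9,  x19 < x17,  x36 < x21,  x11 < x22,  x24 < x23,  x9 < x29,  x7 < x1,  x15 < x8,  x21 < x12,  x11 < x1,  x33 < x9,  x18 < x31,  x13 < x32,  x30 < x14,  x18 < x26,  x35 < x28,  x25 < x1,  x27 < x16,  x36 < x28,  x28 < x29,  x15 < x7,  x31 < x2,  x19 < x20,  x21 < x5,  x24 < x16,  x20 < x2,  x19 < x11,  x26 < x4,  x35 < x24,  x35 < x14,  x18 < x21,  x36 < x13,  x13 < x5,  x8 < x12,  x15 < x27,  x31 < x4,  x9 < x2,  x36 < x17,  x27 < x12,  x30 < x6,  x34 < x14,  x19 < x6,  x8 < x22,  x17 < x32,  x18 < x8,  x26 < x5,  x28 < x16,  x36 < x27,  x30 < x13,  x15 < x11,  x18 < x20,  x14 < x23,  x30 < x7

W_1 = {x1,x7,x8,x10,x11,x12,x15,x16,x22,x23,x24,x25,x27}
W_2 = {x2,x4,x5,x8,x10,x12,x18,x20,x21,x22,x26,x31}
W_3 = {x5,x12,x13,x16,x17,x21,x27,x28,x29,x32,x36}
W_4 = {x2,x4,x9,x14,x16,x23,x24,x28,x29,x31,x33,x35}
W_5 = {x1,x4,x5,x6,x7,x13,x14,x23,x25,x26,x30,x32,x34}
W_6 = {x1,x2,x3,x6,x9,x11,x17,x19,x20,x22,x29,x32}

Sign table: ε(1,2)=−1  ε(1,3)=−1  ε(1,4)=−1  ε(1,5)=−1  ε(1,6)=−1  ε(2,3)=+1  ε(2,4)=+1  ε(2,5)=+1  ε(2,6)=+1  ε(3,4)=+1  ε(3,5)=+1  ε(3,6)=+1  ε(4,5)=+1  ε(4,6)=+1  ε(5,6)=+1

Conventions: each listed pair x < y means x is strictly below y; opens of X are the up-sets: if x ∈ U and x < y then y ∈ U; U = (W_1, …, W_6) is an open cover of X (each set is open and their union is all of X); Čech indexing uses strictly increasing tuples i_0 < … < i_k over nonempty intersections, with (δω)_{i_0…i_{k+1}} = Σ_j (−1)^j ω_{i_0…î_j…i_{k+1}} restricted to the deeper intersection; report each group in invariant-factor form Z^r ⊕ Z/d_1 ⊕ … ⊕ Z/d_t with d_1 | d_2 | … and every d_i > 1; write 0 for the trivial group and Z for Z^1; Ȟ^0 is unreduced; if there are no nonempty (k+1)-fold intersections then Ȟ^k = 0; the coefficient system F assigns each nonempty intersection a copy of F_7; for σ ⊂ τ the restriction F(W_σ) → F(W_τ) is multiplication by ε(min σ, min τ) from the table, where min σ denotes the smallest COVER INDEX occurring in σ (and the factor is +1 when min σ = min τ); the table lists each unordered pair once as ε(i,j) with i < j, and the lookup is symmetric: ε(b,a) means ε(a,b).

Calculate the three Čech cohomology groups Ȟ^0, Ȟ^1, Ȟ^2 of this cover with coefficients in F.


Ȟ^0(U;F) ≅ Z/7, Ȟ^1(U;F) ≅ 0, Ȟ^2(U;F) ≅ 0

nerve of the cover:
  W12={x8,x10,x12,x22} W13={x12,x16,x27} W14={x16,x23,x24} W15={x1,x7,x23,x25} W16={x1,x11,x22} W23={x5,x12,x21} W24={x2,x4,x31} W25={x4,x5,x26} W26={x2,x20,x22} W34={x16,x28,x29} W35={x5,x13,x32} W36={x17,x29,x32} W45={x4,x14,x23} W46={x2,x9,x29} W56={x1,x6,x32}
  W123={x12} W126={x22} W134={x16} W145={x23} W156={x1} W235={x5} W245={x4} W246={x2} W346={x29} W356={x32}
C dims 6,15,10; δ0: rk_F7 5; δ1: rk_F7 10
Ȟ^0 = (6 − 5) − 0 = 1, so Ȟ^0 ≅ Z/7
Ȟ^1 = (15 − 10) − 5 = 0, so Ȟ^1 ≅ 0
Ȟ^2 = (10 − 0) − 10 = 0, so Ȟ^2 ≅ 0


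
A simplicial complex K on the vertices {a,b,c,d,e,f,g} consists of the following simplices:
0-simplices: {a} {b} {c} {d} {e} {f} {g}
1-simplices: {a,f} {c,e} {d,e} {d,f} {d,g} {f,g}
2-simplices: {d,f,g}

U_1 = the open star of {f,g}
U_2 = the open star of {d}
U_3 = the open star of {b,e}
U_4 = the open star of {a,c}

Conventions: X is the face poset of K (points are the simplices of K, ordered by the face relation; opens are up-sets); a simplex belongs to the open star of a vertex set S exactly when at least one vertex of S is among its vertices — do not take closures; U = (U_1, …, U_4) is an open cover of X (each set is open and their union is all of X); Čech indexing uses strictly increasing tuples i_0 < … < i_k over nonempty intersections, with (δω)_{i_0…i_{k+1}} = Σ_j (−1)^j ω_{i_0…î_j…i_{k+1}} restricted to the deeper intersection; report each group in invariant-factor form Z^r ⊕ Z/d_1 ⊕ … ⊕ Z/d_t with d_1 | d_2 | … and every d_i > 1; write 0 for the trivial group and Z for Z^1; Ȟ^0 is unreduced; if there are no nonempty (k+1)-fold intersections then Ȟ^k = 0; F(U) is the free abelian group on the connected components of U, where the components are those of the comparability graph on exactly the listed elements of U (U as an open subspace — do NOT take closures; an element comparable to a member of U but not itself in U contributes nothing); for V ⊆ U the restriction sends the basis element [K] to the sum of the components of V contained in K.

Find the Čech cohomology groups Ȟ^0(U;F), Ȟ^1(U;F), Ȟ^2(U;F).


intersection data:
  U1={{f},{g},{a,f},{d,f},{d,g},{f,g},{d,f,g}} U2={{d},{d,e},{d,f},{d,g},{d,f,g}} U3={{b},{e},{c,e},{d,e}} U4={{a},{c},{a,f},{c,e}}
  U12={{d,f},{d,g},{d,f,g}} U14={{a,f}} U23={{d,e}} U34={{c,e}}
components per intersection:
  U1: {{f},{g},{a,f},{d,f},{d,g},{f,g},{d,f,g}}
  U2: {{d},{d,e},{d,f},{d,g},{d,f,g}}
  U3: {{b}} {{e},{c,e},{d,e}}
  U4: {{a},{a,f}} {{c},{c,e}}
  U12: {{d,f},{d,g},{d,f,g}}
  U14: {{a,f}}
  U23: {{d,e}}
  U34: {{c,e}}
C dims 6,4; δ0: rk 4, SNF 1^4
Ȟ^0 = (6 − 4) − 0 = 2, so Ȟ^0 ≅ Z^2
Ȟ^1 = (4 − 0) − 4 = 0, so Ȟ^1 ≅ 0
Ȟ^2 = (0 − 0) − 0 = 0, so Ȟ^2 ≅ 0

Ȟ^0 ≅ Z^2, Ȟ^1 ≅ 0 and Ȟ^2 ≅ 0


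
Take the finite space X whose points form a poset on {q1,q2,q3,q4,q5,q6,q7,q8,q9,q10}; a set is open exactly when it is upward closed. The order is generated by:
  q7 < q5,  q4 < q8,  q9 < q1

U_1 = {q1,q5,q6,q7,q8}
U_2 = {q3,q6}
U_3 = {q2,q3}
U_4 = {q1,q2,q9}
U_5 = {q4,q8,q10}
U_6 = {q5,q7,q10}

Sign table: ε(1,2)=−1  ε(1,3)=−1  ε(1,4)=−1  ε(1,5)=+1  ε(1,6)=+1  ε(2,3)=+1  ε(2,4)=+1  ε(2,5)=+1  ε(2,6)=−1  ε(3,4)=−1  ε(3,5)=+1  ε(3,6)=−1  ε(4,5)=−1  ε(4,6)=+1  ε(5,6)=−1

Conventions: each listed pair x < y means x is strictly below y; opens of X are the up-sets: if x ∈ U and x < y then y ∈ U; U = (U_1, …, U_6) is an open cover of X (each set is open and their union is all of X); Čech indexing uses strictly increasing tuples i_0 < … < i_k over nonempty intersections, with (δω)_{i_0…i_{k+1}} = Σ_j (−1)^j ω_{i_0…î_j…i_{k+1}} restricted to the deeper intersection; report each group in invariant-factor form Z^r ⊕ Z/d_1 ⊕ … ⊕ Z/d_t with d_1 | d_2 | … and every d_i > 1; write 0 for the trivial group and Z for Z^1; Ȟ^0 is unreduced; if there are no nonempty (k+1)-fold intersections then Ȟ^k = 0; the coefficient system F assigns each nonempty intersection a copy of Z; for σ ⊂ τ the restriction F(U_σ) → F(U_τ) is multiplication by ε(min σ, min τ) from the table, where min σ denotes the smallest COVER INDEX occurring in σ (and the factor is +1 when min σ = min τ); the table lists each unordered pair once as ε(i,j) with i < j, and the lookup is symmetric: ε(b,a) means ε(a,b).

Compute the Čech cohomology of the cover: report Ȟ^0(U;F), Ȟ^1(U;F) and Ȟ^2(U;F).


Ȟ^0 ≅ 0, Ȟ^1 ≅ Z ⊕ Z/2, Ȟ^2 ≅ 0

intersection data:
  U12={q6} U14={q1} U15={q8} U16={q5,q7} U23={q3} U34={q2} U56={q10}
C dims 6,7; δ0: rk 6, SNF 1^5·2
Ȟ^0 = (6 − 6) − 0 = 0, so Ȟ^0 ≅ 0
Ȟ^1 = (7 − 0) − 6 = 1 plus torsion [2], so Ȟ^1 ≅ Z ⊕ Z/2
Ȟ^2 = (0 − 0) − 0 = 0, so Ȟ^2 ≅ 0


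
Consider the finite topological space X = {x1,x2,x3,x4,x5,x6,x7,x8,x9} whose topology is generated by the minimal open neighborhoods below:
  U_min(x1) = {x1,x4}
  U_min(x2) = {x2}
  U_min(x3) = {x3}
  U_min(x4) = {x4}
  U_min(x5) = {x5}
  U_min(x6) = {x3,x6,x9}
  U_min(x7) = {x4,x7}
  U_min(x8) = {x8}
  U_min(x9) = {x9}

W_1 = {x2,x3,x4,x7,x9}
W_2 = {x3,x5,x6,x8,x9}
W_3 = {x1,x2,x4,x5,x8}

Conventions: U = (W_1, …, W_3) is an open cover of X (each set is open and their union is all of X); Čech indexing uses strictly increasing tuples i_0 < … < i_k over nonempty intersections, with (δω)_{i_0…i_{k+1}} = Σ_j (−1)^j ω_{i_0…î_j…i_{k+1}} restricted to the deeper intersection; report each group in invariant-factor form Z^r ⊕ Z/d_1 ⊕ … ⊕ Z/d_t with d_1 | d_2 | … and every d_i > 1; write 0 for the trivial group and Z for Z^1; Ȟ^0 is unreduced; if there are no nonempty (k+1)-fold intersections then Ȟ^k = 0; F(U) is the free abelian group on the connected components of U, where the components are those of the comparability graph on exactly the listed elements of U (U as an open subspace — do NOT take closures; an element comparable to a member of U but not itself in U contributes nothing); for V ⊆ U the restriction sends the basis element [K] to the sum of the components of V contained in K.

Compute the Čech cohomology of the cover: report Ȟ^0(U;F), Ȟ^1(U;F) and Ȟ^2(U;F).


Ȟ^0 = Z^5; Ȟ^1 = 0; Ȟ^2 = 0

nonempty intersections:
  W12={x3,x9} W13={x2,x4} W23={x5,x8}
components per intersection:
  W1: {x2} {x3} {x4,x7} {x9}
  W2: {x3,x6,x9} {x5} {x8}
  W3: {x1,x4} {x2} {x5} {x8}
  W12: {x3} {x9}
  W13: {x2} {x4}
  W23: {x5} {x8}
C dims 11,6; δ0: rk 6, SNF 1^6
Ȟ^0: (11−6)−0=5 ⇒ Z^5
Ȟ^1: (6−0)−6=0 ⇒ 0
Ȟ^2: (0−0)−0=0 ⇒ 0


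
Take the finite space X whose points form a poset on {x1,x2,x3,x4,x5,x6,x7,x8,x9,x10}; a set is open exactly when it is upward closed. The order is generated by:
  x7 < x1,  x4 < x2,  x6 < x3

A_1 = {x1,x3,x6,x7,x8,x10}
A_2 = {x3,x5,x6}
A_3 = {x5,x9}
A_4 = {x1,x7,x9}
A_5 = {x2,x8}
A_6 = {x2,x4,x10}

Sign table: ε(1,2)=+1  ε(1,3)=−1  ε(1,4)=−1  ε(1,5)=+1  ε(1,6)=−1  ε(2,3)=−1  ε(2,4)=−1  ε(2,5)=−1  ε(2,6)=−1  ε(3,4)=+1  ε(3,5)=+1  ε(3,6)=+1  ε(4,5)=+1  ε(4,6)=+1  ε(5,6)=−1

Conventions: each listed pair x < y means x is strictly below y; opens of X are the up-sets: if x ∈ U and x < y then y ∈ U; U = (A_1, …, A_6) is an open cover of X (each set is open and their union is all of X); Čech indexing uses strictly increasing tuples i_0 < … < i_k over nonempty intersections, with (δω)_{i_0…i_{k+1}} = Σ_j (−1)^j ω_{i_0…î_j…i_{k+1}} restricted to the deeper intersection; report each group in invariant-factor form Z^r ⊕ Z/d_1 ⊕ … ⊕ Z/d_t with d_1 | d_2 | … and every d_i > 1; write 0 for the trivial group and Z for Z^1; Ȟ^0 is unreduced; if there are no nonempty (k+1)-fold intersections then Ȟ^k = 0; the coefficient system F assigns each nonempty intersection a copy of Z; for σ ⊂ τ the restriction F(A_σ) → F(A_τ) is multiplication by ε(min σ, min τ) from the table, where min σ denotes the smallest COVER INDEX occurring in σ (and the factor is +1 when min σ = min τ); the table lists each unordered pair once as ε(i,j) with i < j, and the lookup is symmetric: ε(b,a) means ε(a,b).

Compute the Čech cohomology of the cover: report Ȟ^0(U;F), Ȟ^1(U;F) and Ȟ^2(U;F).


Ȟ^0(U;F) ≅ Z, Ȟ^1(U;F) ≅ Z^2, Ȟ^2(U;F) ≅ 0

cover nerve:
  A12={x3,x6} A14={x1,x7} A15={x8} A16={x10} A23={x5} A34={x9} A56={x2}
C dims 6,7; δ0: rk 5, SNF 1^5
Ȟ^0: (6−5)−0=1 ⇒ Z
Ȟ^1: (7−0)−5=2 ⇒ Z^2
Ȟ^2: (0−0)−0=0 ⇒ 0


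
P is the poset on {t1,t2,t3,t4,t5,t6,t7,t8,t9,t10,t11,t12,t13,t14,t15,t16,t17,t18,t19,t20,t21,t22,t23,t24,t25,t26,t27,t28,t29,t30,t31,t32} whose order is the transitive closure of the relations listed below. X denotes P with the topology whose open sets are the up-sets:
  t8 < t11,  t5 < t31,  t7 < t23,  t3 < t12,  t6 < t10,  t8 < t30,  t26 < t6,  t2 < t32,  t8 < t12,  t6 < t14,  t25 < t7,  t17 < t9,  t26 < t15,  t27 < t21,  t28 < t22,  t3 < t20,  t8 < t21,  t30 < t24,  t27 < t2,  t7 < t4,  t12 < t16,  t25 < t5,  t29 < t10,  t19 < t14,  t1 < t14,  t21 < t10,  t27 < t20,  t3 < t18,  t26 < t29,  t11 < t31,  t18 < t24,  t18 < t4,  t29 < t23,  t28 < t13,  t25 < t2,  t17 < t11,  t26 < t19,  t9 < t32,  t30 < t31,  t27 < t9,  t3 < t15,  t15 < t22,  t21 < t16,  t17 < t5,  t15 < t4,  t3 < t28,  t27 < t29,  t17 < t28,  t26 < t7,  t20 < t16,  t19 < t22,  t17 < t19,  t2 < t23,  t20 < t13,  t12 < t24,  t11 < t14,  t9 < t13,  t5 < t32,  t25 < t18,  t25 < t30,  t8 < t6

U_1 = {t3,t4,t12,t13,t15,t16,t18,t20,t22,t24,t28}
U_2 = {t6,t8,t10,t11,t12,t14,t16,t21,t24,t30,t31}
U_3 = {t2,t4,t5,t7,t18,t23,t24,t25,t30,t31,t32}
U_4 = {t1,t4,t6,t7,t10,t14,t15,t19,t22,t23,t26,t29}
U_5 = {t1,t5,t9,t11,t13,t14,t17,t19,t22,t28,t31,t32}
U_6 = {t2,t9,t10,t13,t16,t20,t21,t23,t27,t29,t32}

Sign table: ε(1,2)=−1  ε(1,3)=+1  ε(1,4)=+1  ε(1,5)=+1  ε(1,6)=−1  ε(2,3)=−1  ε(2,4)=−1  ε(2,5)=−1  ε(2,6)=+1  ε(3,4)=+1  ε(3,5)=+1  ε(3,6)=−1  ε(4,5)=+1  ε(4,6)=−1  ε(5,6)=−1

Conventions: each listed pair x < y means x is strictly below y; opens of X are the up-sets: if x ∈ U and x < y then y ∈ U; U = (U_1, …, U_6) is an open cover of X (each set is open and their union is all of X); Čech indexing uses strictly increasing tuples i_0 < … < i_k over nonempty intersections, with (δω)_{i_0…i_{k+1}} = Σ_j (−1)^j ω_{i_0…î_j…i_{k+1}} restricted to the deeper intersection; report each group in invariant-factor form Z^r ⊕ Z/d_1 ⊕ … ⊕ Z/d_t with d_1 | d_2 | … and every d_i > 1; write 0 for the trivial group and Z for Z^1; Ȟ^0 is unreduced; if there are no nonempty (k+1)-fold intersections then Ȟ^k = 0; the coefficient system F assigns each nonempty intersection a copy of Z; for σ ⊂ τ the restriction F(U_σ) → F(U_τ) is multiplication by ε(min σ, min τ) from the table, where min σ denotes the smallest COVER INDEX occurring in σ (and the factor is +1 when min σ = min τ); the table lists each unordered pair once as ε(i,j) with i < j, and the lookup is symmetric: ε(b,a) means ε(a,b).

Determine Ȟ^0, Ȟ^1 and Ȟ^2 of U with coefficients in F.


nonempty overlaps:
  U12={t12,t16,t24} U13={t4,t18,t24} U14={t4,t15,t22} U15={t13,t22,t28} U16={t13,t16,t20} U23={t24,t30,t31} U24={t6,t10,t14} U25={t11,t14,t31} U26={t10,t16,t21} U34={t4,t7,t23} U35={t5,t31,t32} U36={t2,t23,t32} U45={t1,t14,t19,t22} U46={t10,t23,t29} U56={t9,t13,t32}
  U123={t24} U126={t16} U134={t4} U145={t22} U156={t13} U235={t31} U245={t14} U246={t10} U346={t23} U356={t32}
C dims 6,15,10; δ0: rk 5, SNF 1^5; δ1: rk 10, SNF 1^9·2
degree 0: 6−5−0 = 1 → Ȟ^0 ≅ Z
degree 1: 15−10−5 = 0 → Ȟ^1 ≅ 0
degree 2: 10−0−10 = 0 plus torsion [2] → Ȟ^2 ≅ Z/2

Ȟ^0 ≅ Z, Ȟ^1 ≅ 0, Ȟ^2 ≅ Z/2


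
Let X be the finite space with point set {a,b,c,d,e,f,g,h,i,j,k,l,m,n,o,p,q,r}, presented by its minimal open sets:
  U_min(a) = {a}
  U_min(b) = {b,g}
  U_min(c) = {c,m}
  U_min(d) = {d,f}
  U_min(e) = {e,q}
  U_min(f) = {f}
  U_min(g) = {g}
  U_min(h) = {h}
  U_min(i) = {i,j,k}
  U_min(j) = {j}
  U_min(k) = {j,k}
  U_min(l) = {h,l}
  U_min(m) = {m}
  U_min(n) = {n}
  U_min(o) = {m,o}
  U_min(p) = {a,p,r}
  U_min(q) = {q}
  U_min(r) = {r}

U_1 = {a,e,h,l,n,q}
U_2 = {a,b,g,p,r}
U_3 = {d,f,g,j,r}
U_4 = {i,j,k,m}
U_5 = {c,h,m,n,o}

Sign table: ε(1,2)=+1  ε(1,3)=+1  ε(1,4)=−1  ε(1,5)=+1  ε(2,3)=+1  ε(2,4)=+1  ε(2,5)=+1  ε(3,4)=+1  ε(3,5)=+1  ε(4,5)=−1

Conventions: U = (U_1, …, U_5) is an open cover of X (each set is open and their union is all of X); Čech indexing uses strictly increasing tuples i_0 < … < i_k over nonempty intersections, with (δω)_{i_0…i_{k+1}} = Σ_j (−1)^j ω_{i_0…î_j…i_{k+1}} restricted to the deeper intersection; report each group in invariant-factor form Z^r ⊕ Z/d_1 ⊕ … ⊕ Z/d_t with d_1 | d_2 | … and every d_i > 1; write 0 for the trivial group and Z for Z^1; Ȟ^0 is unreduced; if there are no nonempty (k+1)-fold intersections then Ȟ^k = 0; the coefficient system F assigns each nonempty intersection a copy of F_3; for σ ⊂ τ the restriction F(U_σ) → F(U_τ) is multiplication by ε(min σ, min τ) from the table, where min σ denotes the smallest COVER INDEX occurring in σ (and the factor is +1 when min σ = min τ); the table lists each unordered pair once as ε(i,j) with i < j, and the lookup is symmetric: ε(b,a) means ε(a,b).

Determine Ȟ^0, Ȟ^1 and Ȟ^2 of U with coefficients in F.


Ȟ^0(U;F) ≅ 0, Ȟ^1(U;F) ≅ 0 and Ȟ^2(U;F) ≅ 0

nonempty overlaps:
  U12={a} U15={h,n} U23={g,r} U34={j} U45={m}
C dims 5,5; δ0: rk_F3 5
degree 0: 5−5−0 = 0 → Ȟ^0 ≅ 0
degree 1: 5−0−5 = 0 → Ȟ^1 ≅ 0
degree 2: 0−0−0 = 0 → Ȟ^2 ≅ 0


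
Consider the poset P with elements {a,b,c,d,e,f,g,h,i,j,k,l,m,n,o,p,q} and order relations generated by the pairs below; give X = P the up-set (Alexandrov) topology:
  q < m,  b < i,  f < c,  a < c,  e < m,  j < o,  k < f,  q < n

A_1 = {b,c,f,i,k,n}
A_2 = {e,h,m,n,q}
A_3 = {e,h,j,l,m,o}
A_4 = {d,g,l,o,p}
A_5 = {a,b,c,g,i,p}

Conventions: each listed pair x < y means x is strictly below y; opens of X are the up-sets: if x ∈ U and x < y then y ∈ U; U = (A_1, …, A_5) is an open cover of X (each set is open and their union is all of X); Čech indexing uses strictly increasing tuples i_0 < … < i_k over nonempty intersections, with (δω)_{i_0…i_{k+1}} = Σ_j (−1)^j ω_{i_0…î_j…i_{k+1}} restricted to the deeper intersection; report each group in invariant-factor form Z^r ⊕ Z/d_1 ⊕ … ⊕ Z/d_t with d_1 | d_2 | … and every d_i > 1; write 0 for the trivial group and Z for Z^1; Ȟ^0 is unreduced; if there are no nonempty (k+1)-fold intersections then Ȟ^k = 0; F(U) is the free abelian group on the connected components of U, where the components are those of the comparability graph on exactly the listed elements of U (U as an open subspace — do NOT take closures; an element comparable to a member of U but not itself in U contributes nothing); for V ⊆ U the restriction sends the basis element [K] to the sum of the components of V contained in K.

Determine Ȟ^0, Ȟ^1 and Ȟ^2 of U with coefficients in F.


Ȟ^0(U;F) ≅ Z^9, Ȟ^1(U;F) ≅ 0, Ȟ^2(U;F) ≅ 0

nerve of the cover:
  A12={n} A15={b,c,i} A23={e,h,m} A34={l,o} A45={g,p}
components per intersection:
  A1: {b,i} {c,f,k} {n}
  A2: {e,m,n,q} {h}
  A3: {e,m} {h} {j,o} {l}
  A4: {d} {g} {l} {o} {p}
  A5: {a,c} {b,i} {g} {p}
  A12: {n}
  A15: {b,i} {c}
  A23: {e,m} {h}
  A34: {l} {o}
  A45: {g} {p}
C dims 18,9; δ0: rk 9, SNF 1^9
Ȟ^0 = (18 − 9) − 0 = 9, so Ȟ^0 ≅ Z^9
Ȟ^1 = (9 − 0) − 9 = 0, so Ȟ^1 ≅ 0
Ȟ^2 = (0 − 0) − 0 = 0, so Ȟ^2 ≅ 0


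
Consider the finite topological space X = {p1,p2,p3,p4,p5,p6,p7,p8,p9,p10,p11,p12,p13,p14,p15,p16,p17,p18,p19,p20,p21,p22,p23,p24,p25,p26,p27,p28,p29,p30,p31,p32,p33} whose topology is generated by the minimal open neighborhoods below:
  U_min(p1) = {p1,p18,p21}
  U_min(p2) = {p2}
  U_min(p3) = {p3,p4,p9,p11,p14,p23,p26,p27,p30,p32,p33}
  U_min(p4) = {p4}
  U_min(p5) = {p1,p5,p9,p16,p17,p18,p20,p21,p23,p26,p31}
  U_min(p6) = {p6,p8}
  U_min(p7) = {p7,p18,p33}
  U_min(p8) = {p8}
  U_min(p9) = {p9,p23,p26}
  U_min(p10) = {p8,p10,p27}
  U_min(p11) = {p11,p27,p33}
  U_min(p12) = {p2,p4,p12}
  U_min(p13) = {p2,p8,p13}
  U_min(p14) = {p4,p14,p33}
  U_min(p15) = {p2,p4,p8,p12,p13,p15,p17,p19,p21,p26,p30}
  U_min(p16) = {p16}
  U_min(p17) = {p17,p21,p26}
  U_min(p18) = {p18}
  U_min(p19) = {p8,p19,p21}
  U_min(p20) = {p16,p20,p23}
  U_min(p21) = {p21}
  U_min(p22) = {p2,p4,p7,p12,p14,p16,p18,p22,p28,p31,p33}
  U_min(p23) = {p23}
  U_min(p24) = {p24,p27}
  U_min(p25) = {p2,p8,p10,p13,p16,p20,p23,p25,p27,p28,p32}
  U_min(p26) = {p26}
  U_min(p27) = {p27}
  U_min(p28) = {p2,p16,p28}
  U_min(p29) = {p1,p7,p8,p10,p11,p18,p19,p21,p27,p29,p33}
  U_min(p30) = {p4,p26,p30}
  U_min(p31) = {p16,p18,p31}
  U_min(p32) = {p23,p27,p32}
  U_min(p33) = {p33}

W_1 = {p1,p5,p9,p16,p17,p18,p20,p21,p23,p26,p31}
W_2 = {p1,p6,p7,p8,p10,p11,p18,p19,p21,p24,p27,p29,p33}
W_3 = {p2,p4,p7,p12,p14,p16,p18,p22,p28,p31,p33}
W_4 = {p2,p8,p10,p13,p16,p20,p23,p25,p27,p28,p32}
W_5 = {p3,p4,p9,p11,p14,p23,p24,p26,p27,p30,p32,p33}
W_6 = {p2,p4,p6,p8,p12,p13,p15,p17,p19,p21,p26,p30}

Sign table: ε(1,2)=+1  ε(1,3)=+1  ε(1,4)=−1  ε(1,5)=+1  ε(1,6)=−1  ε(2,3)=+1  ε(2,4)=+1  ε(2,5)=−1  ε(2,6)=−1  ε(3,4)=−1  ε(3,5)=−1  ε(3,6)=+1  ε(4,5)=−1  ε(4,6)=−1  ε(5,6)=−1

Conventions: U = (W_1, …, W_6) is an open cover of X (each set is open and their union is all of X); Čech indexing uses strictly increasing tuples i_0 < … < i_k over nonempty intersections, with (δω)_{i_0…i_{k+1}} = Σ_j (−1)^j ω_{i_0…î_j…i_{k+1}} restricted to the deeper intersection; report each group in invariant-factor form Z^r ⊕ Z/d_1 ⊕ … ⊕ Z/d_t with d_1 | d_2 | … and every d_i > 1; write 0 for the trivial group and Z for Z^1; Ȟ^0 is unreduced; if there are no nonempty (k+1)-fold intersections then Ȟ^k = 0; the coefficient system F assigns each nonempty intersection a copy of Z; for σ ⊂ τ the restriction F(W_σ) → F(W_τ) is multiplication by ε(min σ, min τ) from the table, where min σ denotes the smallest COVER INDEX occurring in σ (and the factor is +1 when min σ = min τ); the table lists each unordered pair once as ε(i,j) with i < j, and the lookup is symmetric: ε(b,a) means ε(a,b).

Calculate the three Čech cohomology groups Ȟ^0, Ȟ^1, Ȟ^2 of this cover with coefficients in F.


Ȟ^0 ≅ 0,  Ȟ^1 ≅ Z/2,  Ȟ^2 ≅ Z

cover nerve:
  W12={p1,p18,p21} W13={p16,p18,p31} W14={p16,p20,p23} W15={p9,p23,p26} W16={p17,p21,p26} W23={p7,p18,p33} W24={p8,p10,p27} W25={p11,p24,p27,p33} W26={p6,p8,p19,p21} W34={p2,p16,p28} W35={p4,p14,p33} W36={p2,p4,p12} W45={p23,p27,p32} W46={p2,p8,p13} W56={p4,p26,p30}
  W123={p18} W126={p21} W134={p16} W145={p23} W156={p26} W235={p33} W245={p27} W246={p8} W346={p2} W356={p4}
C dims 6,15,10; δ0: rk 6, SNF 1^5·2; δ1: rk 9, SNF 1^9
Ȟ^0: (6−6)−0=0 ⇒ 0
Ȟ^1: (15−9)−6=0 plus torsion [2] ⇒ Z/2
Ȟ^2: (10−0)−9=1 ⇒ Z
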